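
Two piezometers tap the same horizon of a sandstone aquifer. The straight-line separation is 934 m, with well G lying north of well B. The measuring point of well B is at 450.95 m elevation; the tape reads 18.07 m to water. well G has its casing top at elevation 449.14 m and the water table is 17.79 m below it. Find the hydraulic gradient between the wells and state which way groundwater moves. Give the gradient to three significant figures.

i ≈ 0.00164; groundwater flows toward the north

Total head at well B: h = 450.95 − 18.07 = 432.88 m.
Total head at well G: h = 449.14 − 17.79 = 431.35 m.
Head difference: h(well B) − h(well G) = 432.88 − 431.35 = 1.53 m.
Hydraulic gradient: i = |Δh| / L = 1.53 / 934 = 0.00164.
Flow is from higher to lower head: from well B toward well G, i.e. toward the north.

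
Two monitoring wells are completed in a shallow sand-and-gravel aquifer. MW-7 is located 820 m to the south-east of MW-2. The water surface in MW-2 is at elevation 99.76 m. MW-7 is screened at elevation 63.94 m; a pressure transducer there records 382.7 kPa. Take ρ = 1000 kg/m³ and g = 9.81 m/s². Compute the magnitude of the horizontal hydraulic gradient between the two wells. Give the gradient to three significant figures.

i ≈ 0.00389

Total head at MW-2: h = 99.76 m (water level in the piezometer is the total head).
Pressure head at MW-7: ψ = P/(ρg) = 382.7×1000 / (1000 × 9.81) = 39.01 m.
Total head at MW-7: h = z + ψ = 63.94 + 39.01 = 102.95 m.
Head difference: h(MW-2) − h(MW-7) = 99.76 − 102.95 = -3.19 m.
Hydraulic gradient: i = |Δh| / L = 3.19 / 820 = 0.00389.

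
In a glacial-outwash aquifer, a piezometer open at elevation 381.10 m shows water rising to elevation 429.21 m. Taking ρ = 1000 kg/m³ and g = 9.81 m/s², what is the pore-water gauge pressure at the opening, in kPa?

P ≈ 472 kPa

Pressure head ψ = h − z = 429.21 − 381.10 = 48.11 m.
P = ρgψ = 1000 × 9.81 × 48.11 = 471959 Pa ≈ 472 kPa.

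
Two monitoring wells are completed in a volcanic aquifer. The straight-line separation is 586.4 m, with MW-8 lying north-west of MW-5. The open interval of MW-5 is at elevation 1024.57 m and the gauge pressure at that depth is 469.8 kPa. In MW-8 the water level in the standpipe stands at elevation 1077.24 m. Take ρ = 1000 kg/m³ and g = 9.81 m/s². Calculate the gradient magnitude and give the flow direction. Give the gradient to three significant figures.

Pressure head at MW-5: ψ = P/(ρg) = 469.8×1000 / (1000 × 9.81) = 47.89 m.
Total head at MW-5: h = z + ψ = 1024.57 + 47.89 = 1072.46 m.
Total head at MW-8: h = 1077.24 m (water level in the piezometer is the total head).
Head difference: h(MW-5) − h(MW-8) = 1072.46 − 1077.24 = -4.78 m.
Hydraulic gradient: i = |Δh| / L = 4.78 / 586.4 = 0.00815.
Flow is from higher to lower head: from MW-8 toward MW-5, i.e. toward the south-east.

i ≈ 0.00815; groundwater flows toward the south-east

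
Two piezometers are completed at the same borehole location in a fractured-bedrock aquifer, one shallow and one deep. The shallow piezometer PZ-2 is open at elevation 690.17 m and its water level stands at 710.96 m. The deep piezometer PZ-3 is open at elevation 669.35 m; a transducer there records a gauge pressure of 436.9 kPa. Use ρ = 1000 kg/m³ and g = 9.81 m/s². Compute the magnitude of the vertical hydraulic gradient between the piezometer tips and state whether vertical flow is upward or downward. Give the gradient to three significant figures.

Total head at PZ-2: h = 710.96 m (water level in the standpipe).
Pressure head at PZ-3: ψ = P/(ρg) = 436.9×1000 / (1000 × 9.81) = 44.54 m.
Total head at PZ-3: h = z + ψ = 669.35 + 44.54 = 713.89 m.
Δh = h(PZ-2) − h(PZ-3) = 710.96 − 713.89 = -2.93 m.
Vertical separation Δz = 690.17 − 669.35 = 20.82 m.
|i_v| = |Δh| / Δz = 2.93 / 20.82 = 0.141.
Head is higher in the deep piezometer, so vertical flow is upward (discharge condition).

|i_v| ≈ 0.141; vertical flow is upward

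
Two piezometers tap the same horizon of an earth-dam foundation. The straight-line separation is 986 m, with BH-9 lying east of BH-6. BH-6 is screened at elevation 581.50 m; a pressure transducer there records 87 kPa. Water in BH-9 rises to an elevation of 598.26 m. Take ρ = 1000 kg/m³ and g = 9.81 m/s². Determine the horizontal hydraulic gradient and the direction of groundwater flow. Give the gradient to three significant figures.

i ≈ 0.00800; groundwater flows toward the west

Pressure head at BH-6: ψ = P/(ρg) = 87×1000 / (1000 × 9.81) = 8.87 m.
Total head at BH-6: h = z + ψ = 581.50 + 8.87 = 590.37 m.
Total head at BH-9: h = 598.26 m (water level in the piezometer is the total head).
Head difference: h(BH-6) − h(BH-9) = 590.37 − 598.26 = -7.89 m.
Hydraulic gradient: i = |Δh| / L = 7.89 / 986 = 0.00800.
Flow is from higher to lower head: from BH-9 toward BH-6, i.e. toward the west.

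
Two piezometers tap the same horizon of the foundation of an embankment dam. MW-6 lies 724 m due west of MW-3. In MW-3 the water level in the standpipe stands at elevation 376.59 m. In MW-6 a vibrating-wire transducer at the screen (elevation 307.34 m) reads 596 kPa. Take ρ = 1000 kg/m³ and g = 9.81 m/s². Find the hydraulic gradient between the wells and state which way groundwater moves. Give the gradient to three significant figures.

i ≈ 0.0117; groundwater flows toward the west

Total head at MW-3: h = 376.59 m (water level in the piezometer is the total head).
Pressure head at MW-6: ψ = P/(ρg) = 596×1000 / (1000 × 9.81) = 60.75 m.
Total head at MW-6: h = z + ψ = 307.34 + 60.75 = 368.09 m.
Head difference: h(MW-3) − h(MW-6) = 376.59 − 368.09 = 8.50 m.
Hydraulic gradient: i = |Δh| / L = 8.50 / 724 = 0.0117.
Flow is from higher to lower head: from MW-3 toward MW-6, i.e. toward the west.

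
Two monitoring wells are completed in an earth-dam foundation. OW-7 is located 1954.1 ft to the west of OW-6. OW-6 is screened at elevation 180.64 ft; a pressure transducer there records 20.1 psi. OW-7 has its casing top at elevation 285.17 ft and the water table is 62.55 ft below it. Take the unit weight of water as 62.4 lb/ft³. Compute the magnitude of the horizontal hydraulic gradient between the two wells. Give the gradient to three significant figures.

Pressure head at OW-6: ψ = 144·P/γ = 144 × 20.1 / 62.4 = 46.38 ft.
Total head at OW-6: h = z + ψ = 180.64 + 46.38 = 227.02 ft.
Total head at OW-7: h = 285.17 − 62.55 = 222.62 ft.
Head difference: h(OW-6) − h(OW-7) = 227.02 − 222.62 = 4.40 ft.
Hydraulic gradient: i = |Δh| / L = 4.40 / 1954.1 = 0.00225.

i ≈ 0.00225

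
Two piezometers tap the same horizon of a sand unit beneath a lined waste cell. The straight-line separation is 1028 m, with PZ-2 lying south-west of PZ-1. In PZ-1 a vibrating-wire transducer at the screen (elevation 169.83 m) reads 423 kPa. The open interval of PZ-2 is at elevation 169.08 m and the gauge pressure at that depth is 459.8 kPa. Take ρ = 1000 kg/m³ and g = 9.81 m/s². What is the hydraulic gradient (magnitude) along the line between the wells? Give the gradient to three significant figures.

i ≈ 0.00292

Pressure head at PZ-1: ψ = P/(ρg) = 423×1000 / (1000 × 9.81) = 43.12 m.
Total head at PZ-1: h = z + ψ = 169.83 + 43.12 = 212.95 m.
Pressure head at PZ-2: ψ = P/(ρg) = 459.8×1000 / (1000 × 9.81) = 46.87 m.
Total head at PZ-2: h = z + ψ = 169.08 + 46.87 = 215.95 m.
Head difference: h(PZ-1) − h(PZ-2) = 212.95 − 215.95 = -3.00 m.
Hydraulic gradient: i = |Δh| / L = 3.00 / 1028 = 0.00292.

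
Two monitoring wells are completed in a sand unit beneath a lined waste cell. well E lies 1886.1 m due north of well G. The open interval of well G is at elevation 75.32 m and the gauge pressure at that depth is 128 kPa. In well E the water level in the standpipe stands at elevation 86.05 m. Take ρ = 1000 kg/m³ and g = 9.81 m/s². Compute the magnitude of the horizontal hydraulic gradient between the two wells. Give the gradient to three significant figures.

i ≈ 0.00123

Pressure head at well G: ψ = P/(ρg) = 128×1000 / (1000 × 9.81) = 13.05 m.
Total head at well G: h = z + ψ = 75.32 + 13.05 = 88.37 m.
Total head at well E: h = 86.05 m (water level in the piezometer is the total head).
Head difference: h(well G) − h(well E) = 88.37 − 86.05 = 2.32 m.
Hydraulic gradient: i = |Δh| / L = 2.32 / 1886.1 = 0.00123.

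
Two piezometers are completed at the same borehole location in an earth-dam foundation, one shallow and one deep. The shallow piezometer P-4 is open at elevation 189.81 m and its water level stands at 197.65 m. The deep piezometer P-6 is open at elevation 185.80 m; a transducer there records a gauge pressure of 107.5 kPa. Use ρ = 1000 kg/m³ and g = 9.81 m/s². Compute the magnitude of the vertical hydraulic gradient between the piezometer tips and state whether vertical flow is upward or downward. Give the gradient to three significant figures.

Total head at P-4: h = 197.65 m (water level in the standpipe).
Pressure head at P-6: ψ = P/(ρg) = 107.5×1000 / (1000 × 9.81) = 10.96 m.
Total head at P-6: h = z + ψ = 185.80 + 10.96 = 196.76 m.
Δh = h(P-4) − h(P-6) = 197.65 − 196.76 = 0.89 m.
Vertical separation Δz = 189.81 − 185.80 = 4.01 m.
|i_v| = |Δh| / Δz = 0.89 / 4.01 = 0.222.
Head is higher in the shallow piezometer, so vertical flow is downward (recharge condition).

|i_v| ≈ 0.222; vertical flow is downward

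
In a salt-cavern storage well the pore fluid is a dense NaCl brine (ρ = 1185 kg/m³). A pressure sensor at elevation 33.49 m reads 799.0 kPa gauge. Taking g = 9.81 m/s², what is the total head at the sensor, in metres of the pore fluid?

h ≈ 102.22 m

ψ = P/(ρg) = 799.0×1000 / (1185 × 9.81) = 68.73 m.
h = z + ψ = 33.49 + 68.73 = 102.22 m.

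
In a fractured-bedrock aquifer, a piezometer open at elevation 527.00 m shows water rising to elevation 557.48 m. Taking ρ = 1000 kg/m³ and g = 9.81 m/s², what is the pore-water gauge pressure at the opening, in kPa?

P ≈ 299 kPa

Pressure head ψ = h − z = 557.48 − 527.00 = 30.48 m.
P = ρgψ = 1000 × 9.81 × 30.48 = 299009 Pa ≈ 299 kPa.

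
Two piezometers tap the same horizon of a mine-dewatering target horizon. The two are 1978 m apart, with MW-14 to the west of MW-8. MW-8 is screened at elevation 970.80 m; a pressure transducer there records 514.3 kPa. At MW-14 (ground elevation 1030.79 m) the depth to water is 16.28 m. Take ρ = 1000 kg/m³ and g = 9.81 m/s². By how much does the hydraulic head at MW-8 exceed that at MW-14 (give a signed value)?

Δh ≈ 8.72 m

Pressure head at MW-8: ψ = P/(ρg) = 514.3×1000 / (1000 × 9.81) = 52.43 m.
Total head at MW-8: h = z + ψ = 970.80 + 52.43 = 1023.23 m.
Total head at MW-14: h = 1030.79 − 16.28 = 1014.51 m.
Head difference: h(MW-8) − h(MW-14) = 1023.23 − 1014.51 = 8.72 m.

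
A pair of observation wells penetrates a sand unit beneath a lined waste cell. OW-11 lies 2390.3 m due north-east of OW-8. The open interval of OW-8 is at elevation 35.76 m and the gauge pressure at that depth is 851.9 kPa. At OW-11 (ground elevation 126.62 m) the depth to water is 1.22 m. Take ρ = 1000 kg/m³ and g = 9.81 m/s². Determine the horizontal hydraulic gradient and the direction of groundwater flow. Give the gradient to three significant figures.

i ≈ 0.00117; groundwater flows toward the south-west

Pressure head at OW-8: ψ = P/(ρg) = 851.9×1000 / (1000 × 9.81) = 86.84 m.
Total head at OW-8: h = z + ψ = 35.76 + 86.84 = 122.60 m.
Total head at OW-11: h = 126.62 − 1.22 = 125.40 m.
Head difference: h(OW-8) − h(OW-11) = 122.60 − 125.40 = -2.80 m.
Hydraulic gradient: i = |Δh| / L = 2.80 / 2390.3 = 0.00117.
Flow is from higher to lower head: from OW-11 toward OW-8, i.e. toward the south-west.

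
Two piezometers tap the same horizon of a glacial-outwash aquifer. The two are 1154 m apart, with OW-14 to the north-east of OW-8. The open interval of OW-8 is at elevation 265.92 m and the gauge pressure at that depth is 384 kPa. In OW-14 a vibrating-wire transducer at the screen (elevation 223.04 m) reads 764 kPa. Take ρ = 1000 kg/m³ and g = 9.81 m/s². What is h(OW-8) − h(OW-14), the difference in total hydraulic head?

Pressure head at OW-8: ψ = P/(ρg) = 384×1000 / (1000 × 9.81) = 39.14 m.
Total head at OW-8: h = z + ψ = 265.92 + 39.14 = 305.06 m.
Pressure head at OW-14: ψ = P/(ρg) = 764×1000 / (1000 × 9.81) = 77.88 m.
Total head at OW-14: h = z + ψ = 223.04 + 77.88 = 300.92 m.
Head difference: h(OW-8) − h(OW-14) = 305.06 − 300.92 = 4.14 m.

Δh ≈ 4.14 m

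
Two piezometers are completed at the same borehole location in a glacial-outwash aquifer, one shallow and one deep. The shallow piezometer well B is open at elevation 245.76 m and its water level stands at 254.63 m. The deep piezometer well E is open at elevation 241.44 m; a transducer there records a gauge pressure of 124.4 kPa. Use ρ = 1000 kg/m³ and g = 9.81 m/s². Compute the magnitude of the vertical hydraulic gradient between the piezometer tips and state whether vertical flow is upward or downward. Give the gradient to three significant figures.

Total head at well B: h = 254.63 m (water level in the standpipe).
Pressure head at well E: ψ = P/(ρg) = 124.4×1000 / (1000 × 9.81) = 12.68 m.
Total head at well E: h = z + ψ = 241.44 + 12.68 = 254.12 m.
Δh = h(well B) − h(well E) = 254.63 − 254.12 = 0.51 m.
Vertical separation Δz = 245.76 − 241.44 = 4.32 m.
|i_v| = |Δh| / Δz = 0.51 / 4.32 = 0.118.
Head is higher in the shallow piezometer, so vertical flow is downward (recharge condition).

|i_v| ≈ 0.118; vertical flow is downward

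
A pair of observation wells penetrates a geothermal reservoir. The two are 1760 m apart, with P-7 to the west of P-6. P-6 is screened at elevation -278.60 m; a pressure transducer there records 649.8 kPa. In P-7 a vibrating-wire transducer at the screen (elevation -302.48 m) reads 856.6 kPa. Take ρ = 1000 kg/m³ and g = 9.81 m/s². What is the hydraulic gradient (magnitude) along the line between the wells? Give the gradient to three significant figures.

Pressure head at P-6: ψ = P/(ρg) = 649.8×1000 / (1000 × 9.81) = 66.24 m.
Total head at P-6: h = z + ψ = -278.60 + 66.24 = -212.36 m.
Pressure head at P-7: ψ = P/(ρg) = 856.6×1000 / (1000 × 9.81) = 87.32 m.
Total head at P-7: h = z + ψ = -302.48 + 87.32 = -215.16 m.
Head difference: h(P-6) − h(P-7) = -212.36 − (-215.16) = 2.80 m.
Hydraulic gradient: i = |Δh| / L = 2.80 / 1760 = 0.00159.

i ≈ 0.00159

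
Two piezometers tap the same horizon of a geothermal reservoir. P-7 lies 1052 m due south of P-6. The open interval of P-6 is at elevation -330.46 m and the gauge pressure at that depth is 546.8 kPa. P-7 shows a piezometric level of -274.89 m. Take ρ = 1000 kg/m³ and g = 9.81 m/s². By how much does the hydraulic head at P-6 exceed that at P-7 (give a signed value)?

Pressure head at P-6: ψ = P/(ρg) = 546.8×1000 / (1000 × 9.81) = 55.74 m.
Total head at P-6: h = z + ψ = -330.46 + 55.74 = -274.72 m.
Total head at P-7: h = -274.89 m (water level in the piezometer is the total head).
Head difference: h(P-6) − h(P-7) = -274.72 − (-274.89) = 0.17 m.

Δh ≈ 0.17 m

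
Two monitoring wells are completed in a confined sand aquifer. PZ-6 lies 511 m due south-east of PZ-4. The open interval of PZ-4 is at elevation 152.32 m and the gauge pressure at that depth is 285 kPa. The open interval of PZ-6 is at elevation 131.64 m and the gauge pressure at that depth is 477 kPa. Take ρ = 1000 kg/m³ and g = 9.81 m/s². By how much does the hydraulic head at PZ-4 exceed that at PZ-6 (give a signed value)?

Δh ≈ 1.11 m

Pressure head at PZ-4: ψ = P/(ρg) = 285×1000 / (1000 × 9.81) = 29.05 m.
Total head at PZ-4: h = z + ψ = 152.32 + 29.05 = 181.37 m.
Pressure head at PZ-6: ψ = P/(ρg) = 477×1000 / (1000 × 9.81) = 48.62 m.
Total head at PZ-6: h = z + ψ = 131.64 + 48.62 = 180.26 m.
Head difference: h(PZ-4) − h(PZ-6) = 181.37 − 180.26 = 1.11 m.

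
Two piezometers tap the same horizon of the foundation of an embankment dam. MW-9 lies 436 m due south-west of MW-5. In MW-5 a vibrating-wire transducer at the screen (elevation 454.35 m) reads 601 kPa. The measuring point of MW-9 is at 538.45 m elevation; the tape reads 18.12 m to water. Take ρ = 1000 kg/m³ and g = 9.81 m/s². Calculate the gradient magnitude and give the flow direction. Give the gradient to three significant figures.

i ≈ 0.0108; groundwater flows toward the north-east

Pressure head at MW-5: ψ = P/(ρg) = 601×1000 / (1000 × 9.81) = 61.26 m.
Total head at MW-5: h = z + ψ = 454.35 + 61.26 = 515.61 m.
Total head at MW-9: h = 538.45 − 18.12 = 520.33 m.
Head difference: h(MW-5) − h(MW-9) = 515.61 − 520.33 = -4.72 m.
Hydraulic gradient: i = |Δh| / L = 4.72 / 436 = 0.0108.
Flow is from higher to lower head: from MW-9 toward MW-5, i.e. toward the north-east.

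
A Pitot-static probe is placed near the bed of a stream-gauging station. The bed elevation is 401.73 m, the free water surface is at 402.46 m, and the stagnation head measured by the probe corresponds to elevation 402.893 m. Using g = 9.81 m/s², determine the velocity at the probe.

v ≈ 2.91 m/s

Near the bed, under hydrostatic conditions, the piezometric head (z + ψ) equals the free-surface elevation, 402.46 m.
Velocity head = total − piezometric = 402.893 − 402.46 = 0.433 m.
v = √(2g·h_v) = √(2 × 9.81 × 0.433) = 2.91 m/s.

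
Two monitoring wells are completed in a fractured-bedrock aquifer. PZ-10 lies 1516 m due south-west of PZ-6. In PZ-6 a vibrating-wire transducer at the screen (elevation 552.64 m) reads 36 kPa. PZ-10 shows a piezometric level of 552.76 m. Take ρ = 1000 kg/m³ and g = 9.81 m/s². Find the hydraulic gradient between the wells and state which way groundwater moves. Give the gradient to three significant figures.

Pressure head at PZ-6: ψ = P/(ρg) = 36×1000 / (1000 × 9.81) = 3.67 m.
Total head at PZ-6: h = z + ψ = 552.64 + 3.67 = 556.31 m.
Total head at PZ-10: h = 552.76 m (water level in the piezometer is the total head).
Head difference: h(PZ-6) − h(PZ-10) = 556.31 − 552.76 = 3.55 m.
Hydraulic gradient: i = |Δh| / L = 3.55 / 1516 = 0.00234.
Flow is from higher to lower head: from PZ-6 toward PZ-10, i.e. toward the south-west.

i ≈ 0.00234; groundwater flows toward the south-west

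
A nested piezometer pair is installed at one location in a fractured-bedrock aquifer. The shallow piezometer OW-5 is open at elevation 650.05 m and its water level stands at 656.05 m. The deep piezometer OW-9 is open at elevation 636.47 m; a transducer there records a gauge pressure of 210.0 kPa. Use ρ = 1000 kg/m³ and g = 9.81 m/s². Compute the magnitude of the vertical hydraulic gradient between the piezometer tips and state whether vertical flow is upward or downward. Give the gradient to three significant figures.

|i_v| ≈ 0.135; vertical flow is upward

Total head at OW-5: h = 656.05 m (water level in the standpipe).
Pressure head at OW-9: ψ = P/(ρg) = 210.0×1000 / (1000 × 9.81) = 21.41 m.
Total head at OW-9: h = z + ψ = 636.47 + 21.41 = 657.88 m.
Δh = h(OW-5) − h(OW-9) = 656.05 − 657.88 = -1.83 m.
Vertical separation Δz = 650.05 − 636.47 = 13.58 m.
|i_v| = |Δh| / Δz = 1.83 / 13.58 = 0.135.
Head is higher in the deep piezometer, so vertical flow is upward (discharge condition).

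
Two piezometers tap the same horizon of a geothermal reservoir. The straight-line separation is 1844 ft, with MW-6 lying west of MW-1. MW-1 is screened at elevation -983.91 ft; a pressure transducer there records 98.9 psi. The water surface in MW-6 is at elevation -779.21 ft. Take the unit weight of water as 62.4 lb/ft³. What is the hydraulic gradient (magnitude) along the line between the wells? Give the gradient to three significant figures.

i ≈ 0.0128

Pressure head at MW-1: ψ = 144·P/γ = 144 × 98.9 / 62.4 = 228.23 ft.
Total head at MW-1: h = z + ψ = -983.91 + 228.23 = -755.68 ft.
Total head at MW-6: h = -779.21 ft (water level in the piezometer is the total head).
Head difference: h(MW-1) − h(MW-6) = -755.68 − (-779.21) = 23.53 ft.
Hydraulic gradient: i = |Δh| / L = 23.53 / 1844 = 0.0128.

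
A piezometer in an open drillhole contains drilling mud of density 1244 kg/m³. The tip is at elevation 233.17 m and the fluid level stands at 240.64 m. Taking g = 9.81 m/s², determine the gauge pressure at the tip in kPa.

P ≈ 91.2 kPa

Pressure head ψ = h − z = 240.64 − 233.17 = 7.47 m.
P = ρgψ = 1244 × 9.81 × 7.47 = 91161 Pa ≈ 91.2 kPa.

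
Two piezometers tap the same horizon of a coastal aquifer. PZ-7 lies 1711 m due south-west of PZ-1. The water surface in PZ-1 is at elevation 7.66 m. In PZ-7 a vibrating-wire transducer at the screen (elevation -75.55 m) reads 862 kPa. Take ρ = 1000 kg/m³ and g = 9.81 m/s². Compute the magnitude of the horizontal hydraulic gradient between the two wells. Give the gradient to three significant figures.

i ≈ 0.00272

Total head at PZ-1: h = 7.66 m (water level in the piezometer is the total head).
Pressure head at PZ-7: ψ = P/(ρg) = 862×1000 / (1000 × 9.81) = 87.87 m.
Total head at PZ-7: h = z + ψ = -75.55 + 87.87 = 12.32 m.
Head difference: h(PZ-1) − h(PZ-7) = 7.66 − 12.32 = -4.66 m.
Hydraulic gradient: i = |Δh| / L = 4.66 / 1711 = 0.00272.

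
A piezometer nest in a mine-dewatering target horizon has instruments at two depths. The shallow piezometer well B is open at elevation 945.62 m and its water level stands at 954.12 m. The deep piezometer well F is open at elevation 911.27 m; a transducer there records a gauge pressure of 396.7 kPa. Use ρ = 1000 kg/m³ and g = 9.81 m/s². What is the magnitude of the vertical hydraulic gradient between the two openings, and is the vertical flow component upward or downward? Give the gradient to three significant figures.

Total head at well B: h = 954.12 m (water level in the standpipe).
Pressure head at well F: ψ = P/(ρg) = 396.7×1000 / (1000 × 9.81) = 40.44 m.
Total head at well F: h = z + ψ = 911.27 + 40.44 = 951.71 m.
Δh = h(well B) − h(well F) = 954.12 − 951.71 = 2.41 m.
Vertical separation Δz = 945.62 − 911.27 = 34.35 m.
|i_v| = |Δh| / Δz = 2.41 / 34.35 = 0.0702.
Head is higher in the shallow piezometer, so vertical flow is downward (recharge condition).

|i_v| ≈ 0.0702; vertical flow is downward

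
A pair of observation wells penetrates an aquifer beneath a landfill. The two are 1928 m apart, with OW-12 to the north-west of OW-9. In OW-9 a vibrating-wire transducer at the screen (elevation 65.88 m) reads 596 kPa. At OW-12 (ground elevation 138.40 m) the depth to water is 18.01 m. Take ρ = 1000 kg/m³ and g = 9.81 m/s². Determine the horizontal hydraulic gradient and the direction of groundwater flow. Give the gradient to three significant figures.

i ≈ 0.00324; groundwater flows toward the north-west

Pressure head at OW-9: ψ = P/(ρg) = 596×1000 / (1000 × 9.81) = 60.75 m.
Total head at OW-9: h = z + ψ = 65.88 + 60.75 = 126.63 m.
Total head at OW-12: h = 138.40 − 18.01 = 120.39 m.
Head difference: h(OW-9) − h(OW-12) = 126.63 − 120.39 = 6.24 m.
Hydraulic gradient: i = |Δh| / L = 6.24 / 1928 = 0.00324.
Flow is from higher to lower head: from OW-9 toward OW-12, i.e. toward the north-west.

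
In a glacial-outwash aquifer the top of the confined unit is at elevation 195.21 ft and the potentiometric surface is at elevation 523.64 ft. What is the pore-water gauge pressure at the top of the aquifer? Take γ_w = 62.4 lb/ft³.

P ≈ 142 psi

Pressure head at the aquifer top: ψ = h − z = 523.64 − 195.21 = 328.43 ft.
P = γψ/144 = 62.4 × 328.43 / 144 = 142 psi.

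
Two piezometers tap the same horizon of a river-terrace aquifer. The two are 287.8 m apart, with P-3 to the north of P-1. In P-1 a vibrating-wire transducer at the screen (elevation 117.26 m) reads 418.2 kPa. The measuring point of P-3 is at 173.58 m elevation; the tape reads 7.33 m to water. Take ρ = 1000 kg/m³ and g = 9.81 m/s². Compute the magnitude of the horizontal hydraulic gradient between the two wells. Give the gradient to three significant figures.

i ≈ 0.0221

Pressure head at P-1: ψ = P/(ρg) = 418.2×1000 / (1000 × 9.81) = 42.63 m.
Total head at P-1: h = z + ψ = 117.26 + 42.63 = 159.89 m.
Total head at P-3: h = 173.58 − 7.33 = 166.25 m.
Head difference: h(P-1) − h(P-3) = 159.89 − 166.25 = -6.36 m.
Hydraulic gradient: i = |Δh| / L = 6.36 / 287.8 = 0.0221.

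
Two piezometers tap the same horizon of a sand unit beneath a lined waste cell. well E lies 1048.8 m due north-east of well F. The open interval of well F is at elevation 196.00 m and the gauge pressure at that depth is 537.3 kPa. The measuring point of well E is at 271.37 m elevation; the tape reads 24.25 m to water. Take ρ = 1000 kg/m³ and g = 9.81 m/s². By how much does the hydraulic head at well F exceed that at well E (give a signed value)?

Δh ≈ 3.65 m

Pressure head at well F: ψ = P/(ρg) = 537.3×1000 / (1000 × 9.81) = 54.77 m.
Total head at well F: h = z + ψ = 196.00 + 54.77 = 250.77 m.
Total head at well E: h = 271.37 − 24.25 = 247.12 m.
Head difference: h(well F) − h(well E) = 250.77 − 247.12 = 3.65 m.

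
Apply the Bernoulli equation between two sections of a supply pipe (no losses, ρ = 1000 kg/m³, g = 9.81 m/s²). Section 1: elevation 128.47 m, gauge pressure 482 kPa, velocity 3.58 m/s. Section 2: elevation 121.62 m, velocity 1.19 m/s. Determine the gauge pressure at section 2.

Pressure head at 1: ψ₁ = P₁/(ρg) = 482×1000 / (1000 × 9.81) = 49.13 m.
Velocity heads: v₁²/2g = 3.58²/19.62 = 0.653 m; v₂²/2g = 1.19²/19.62 = 0.072 m.
Total head H = z₁ + ψ₁ + v₁²/2g = 128.47 + 49.13 + 0.653 = 178.25 m.
ψ₂ = H − z₂ − v₂²/2g = 178.25 − 121.62 − 0.072 = 56.56 m.
P₂ = ρgψ₂ = 1000 × 9.81 × 56.56 ≈ 555 kPa.

P₂ ≈ 555 kPa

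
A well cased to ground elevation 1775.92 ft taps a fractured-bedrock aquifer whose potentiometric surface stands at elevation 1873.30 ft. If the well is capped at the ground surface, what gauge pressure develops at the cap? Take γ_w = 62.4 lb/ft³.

P ≈ 42.2 psi

Head above the cap: Δh = 1873.30 − 1775.92 = 97.38 ft.
P = γΔh/144 = 62.4 × 97.38 / 144 = 42.2 psi.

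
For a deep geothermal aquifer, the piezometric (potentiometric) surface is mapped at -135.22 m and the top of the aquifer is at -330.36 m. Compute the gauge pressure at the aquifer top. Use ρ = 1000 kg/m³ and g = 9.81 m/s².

Pressure head at the aquifer top: ψ = h − z = -135.22 − (-330.36) = 195.14 m.
P = ρgψ = 1000 × 9.81 × 195.14 = 1914323 Pa ≈ 1910 kPa.

P ≈ 1910 kPa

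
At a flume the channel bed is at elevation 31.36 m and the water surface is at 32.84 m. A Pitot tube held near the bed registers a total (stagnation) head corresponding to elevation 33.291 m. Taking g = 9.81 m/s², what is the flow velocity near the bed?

v ≈ 2.97 m/s

Near the bed, under hydrostatic conditions, the piezometric head (z + ψ) equals the free-surface elevation, 32.84 m.
Velocity head = total − piezometric = 33.291 − 32.84 = 0.451 m.
v = √(2g·h_v) = √(2 × 9.81 × 0.451) = 2.97 m/s.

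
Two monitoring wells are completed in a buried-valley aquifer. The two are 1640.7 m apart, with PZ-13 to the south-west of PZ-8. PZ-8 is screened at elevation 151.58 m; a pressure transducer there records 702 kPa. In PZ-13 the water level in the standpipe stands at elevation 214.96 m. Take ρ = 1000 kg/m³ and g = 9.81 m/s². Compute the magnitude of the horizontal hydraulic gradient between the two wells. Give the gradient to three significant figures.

i ≈ 0.00499

Pressure head at PZ-8: ψ = P/(ρg) = 702×1000 / (1000 × 9.81) = 71.56 m.
Total head at PZ-8: h = z + ψ = 151.58 + 71.56 = 223.14 m.
Total head at PZ-13: h = 214.96 m (water level in the piezometer is the total head).
Head difference: h(PZ-8) − h(PZ-13) = 223.14 − 214.96 = 8.18 m.
Hydraulic gradient: i = |Δh| / L = 8.18 / 1640.7 = 0.00499.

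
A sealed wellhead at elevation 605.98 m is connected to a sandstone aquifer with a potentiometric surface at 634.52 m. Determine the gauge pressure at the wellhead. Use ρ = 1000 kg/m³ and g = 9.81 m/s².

P ≈ 280 kPa

Head above the cap: Δh = 634.52 − 605.98 = 28.54 m.
P = ρgΔh = 1000 × 9.81 × 28.54 = 279977 Pa ≈ 280 kPa.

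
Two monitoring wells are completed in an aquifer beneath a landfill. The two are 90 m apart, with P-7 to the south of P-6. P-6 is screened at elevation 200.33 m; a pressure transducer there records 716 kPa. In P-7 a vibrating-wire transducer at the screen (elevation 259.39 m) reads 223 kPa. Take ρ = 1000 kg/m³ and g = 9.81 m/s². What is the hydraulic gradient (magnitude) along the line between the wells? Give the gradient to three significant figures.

i ≈ 0.0978

Pressure head at P-6: ψ = P/(ρg) = 716×1000 / (1000 × 9.81) = 72.99 m.
Total head at P-6: h = z + ψ = 200.33 + 72.99 = 273.32 m.
Pressure head at P-7: ψ = P/(ρg) = 223×1000 / (1000 × 9.81) = 22.73 m.
Total head at P-7: h = z + ψ = 259.39 + 22.73 = 282.12 m.
Head difference: h(P-6) − h(P-7) = 273.32 − 282.12 = -8.80 m.
Hydraulic gradient: i = |Δh| / L = 8.80 / 90 = 0.0978.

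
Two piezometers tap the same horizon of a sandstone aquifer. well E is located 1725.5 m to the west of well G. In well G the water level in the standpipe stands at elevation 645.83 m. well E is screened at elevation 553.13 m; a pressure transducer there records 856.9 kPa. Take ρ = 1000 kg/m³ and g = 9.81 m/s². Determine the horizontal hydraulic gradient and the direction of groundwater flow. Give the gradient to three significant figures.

i ≈ 0.00310; groundwater flows toward the west

Total head at well G: h = 645.83 m (water level in the piezometer is the total head).
Pressure head at well E: ψ = P/(ρg) = 856.9×1000 / (1000 × 9.81) = 87.35 m.
Total head at well E: h = z + ψ = 553.13 + 87.35 = 640.48 m.
Head difference: h(well G) − h(well E) = 645.83 − 640.48 = 5.35 m.
Hydraulic gradient: i = |Δh| / L = 5.35 / 1725.5 = 0.00310.
Flow is from higher to lower head: from well G toward well E, i.e. toward the west.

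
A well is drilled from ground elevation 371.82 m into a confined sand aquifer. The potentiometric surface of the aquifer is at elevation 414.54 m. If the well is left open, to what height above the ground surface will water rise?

Water rises to the potentiometric surface, so the rise above ground = 414.54 − 371.82 = 42.72 m.

≈ 42.72 m above ground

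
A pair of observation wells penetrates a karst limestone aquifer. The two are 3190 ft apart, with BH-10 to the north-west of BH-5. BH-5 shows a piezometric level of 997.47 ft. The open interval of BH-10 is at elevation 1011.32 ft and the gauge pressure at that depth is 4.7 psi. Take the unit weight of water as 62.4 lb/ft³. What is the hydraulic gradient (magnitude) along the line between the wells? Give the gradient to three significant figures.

Total head at BH-5: h = 997.47 ft (water level in the piezometer is the total head).
Pressure head at BH-10: ψ = 144·P/γ = 144 × 4.7 / 62.4 = 10.85 ft.
Total head at BH-10: h = z + ψ = 1011.32 + 10.85 = 1022.17 ft.
Head difference: h(BH-5) − h(BH-10) = 997.47 − 1022.17 = -24.70 ft.
Hydraulic gradient: i = |Δh| / L = 24.70 / 3190 = 0.00774.

i ≈ 0.00774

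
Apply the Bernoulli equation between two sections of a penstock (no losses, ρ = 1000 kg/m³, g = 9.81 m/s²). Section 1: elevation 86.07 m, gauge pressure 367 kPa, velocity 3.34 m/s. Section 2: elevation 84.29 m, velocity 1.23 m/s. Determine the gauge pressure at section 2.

P₂ ≈ 389 kPa

Pressure head at 1: ψ₁ = P₁/(ρg) = 367×1000 / (1000 × 9.81) = 37.41 m.
Velocity heads: v₁²/2g = 3.34²/19.62 = 0.569 m; v₂²/2g = 1.23²/19.62 = 0.077 m.
Total head H = z₁ + ψ₁ + v₁²/2g = 86.07 + 37.41 + 0.569 = 124.05 m.
ψ₂ = H − z₂ − v₂²/2g = 124.05 − 84.29 − 0.077 = 39.68 m.
P₂ = ρgψ₂ = 1000 × 9.81 × 39.68 ≈ 389 kPa.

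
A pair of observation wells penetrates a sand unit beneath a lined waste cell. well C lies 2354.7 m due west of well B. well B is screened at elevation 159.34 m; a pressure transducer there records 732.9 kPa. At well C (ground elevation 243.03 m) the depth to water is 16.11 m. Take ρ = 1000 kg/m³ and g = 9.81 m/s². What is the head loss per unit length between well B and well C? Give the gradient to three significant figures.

Pressure head at well B: ψ = P/(ρg) = 732.9×1000 / (1000 × 9.81) = 74.71 m.
Total head at well B: h = z + ψ = 159.34 + 74.71 = 234.05 m.
Total head at well C: h = 243.03 − 16.11 = 226.92 m.
Head difference: h(well B) − h(well C) = 234.05 − 226.92 = 7.13 m.
Hydraulic gradient: i = |Δh| / L = 7.13 / 2354.7 = 0.00303.

i ≈ 0.00303 m/m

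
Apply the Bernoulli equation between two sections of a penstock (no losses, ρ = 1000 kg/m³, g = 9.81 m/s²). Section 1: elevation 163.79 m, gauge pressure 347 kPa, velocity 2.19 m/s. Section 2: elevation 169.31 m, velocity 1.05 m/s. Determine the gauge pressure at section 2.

P₂ ≈ 295 kPa

Pressure head at 1: ψ₁ = P₁/(ρg) = 347×1000 / (1000 × 9.81) = 35.37 m.
Velocity heads: v₁²/2g = 2.19²/19.62 = 0.244 m; v₂²/2g = 1.05²/19.62 = 0.056 m.
Total head H = z₁ + ψ₁ + v₁²/2g = 163.79 + 35.37 + 0.244 = 199.40 m.
ψ₂ = H − z₂ − v₂²/2g = 199.40 − 169.31 − 0.056 = 30.03 m.
P₂ = ρgψ₂ = 1000 × 9.81 × 30.03 ≈ 295 kPa.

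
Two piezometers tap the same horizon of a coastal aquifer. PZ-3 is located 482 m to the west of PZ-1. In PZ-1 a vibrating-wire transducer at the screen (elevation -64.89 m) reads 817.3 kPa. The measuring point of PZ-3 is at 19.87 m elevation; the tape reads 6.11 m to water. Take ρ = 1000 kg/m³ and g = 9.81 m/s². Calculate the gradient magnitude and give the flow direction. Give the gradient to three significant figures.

i ≈ 0.00967; groundwater flows toward the west

Pressure head at PZ-1: ψ = P/(ρg) = 817.3×1000 / (1000 × 9.81) = 83.31 m.
Total head at PZ-1: h = z + ψ = -64.89 + 83.31 = 18.42 m.
Total head at PZ-3: h = 19.87 − 6.11 = 13.76 m.
Head difference: h(PZ-1) − h(PZ-3) = 18.42 − 13.76 = 4.66 m.
Hydraulic gradient: i = |Δh| / L = 4.66 / 482 = 0.00967.
Flow is from higher to lower head: from PZ-1 toward PZ-3, i.e. toward the west.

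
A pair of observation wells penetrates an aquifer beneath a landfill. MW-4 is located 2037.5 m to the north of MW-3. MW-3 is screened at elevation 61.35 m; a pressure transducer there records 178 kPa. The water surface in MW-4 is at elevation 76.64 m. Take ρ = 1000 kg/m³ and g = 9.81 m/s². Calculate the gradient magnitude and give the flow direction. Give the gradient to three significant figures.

i ≈ 0.00140; groundwater flows toward the north

Pressure head at MW-3: ψ = P/(ρg) = 178×1000 / (1000 × 9.81) = 18.14 m.
Total head at MW-3: h = z + ψ = 61.35 + 18.14 = 79.49 m.
Total head at MW-4: h = 76.64 m (water level in the piezometer is the total head).
Head difference: h(MW-3) − h(MW-4) = 79.49 − 76.64 = 2.85 m.
Hydraulic gradient: i = |Δh| / L = 2.85 / 2037.5 = 0.00140.
Flow is from higher to lower head: from MW-3 toward MW-4, i.e. toward the north.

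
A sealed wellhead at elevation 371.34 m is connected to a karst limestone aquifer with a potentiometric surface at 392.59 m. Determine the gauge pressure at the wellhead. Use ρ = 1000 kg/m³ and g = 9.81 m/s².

Head above the cap: Δh = 392.59 − 371.34 = 21.25 m.
P = ρgΔh = 1000 × 9.81 × 21.25 = 208462 Pa ≈ 208 kPa.

P ≈ 208 kPa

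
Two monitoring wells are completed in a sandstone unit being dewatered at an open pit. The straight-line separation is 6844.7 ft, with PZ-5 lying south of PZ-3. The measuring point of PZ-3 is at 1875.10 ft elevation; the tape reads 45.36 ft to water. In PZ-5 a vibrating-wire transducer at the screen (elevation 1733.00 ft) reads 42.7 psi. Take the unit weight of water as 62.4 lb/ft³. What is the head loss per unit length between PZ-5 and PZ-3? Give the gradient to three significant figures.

Total head at PZ-3: h = 1875.10 − 45.36 = 1829.74 ft.
Pressure head at PZ-5: ψ = 144·P/γ = 144 × 42.7 / 62.4 = 98.54 ft.
Total head at PZ-5: h = z + ψ = 1733.00 + 98.54 = 1831.54 ft.
Head difference: h(PZ-3) − h(PZ-5) = 1829.74 − 1831.54 = -1.80 ft.
Hydraulic gradient: i = |Δh| / L = 1.80 / 6844.7 = 0.000263.

i ≈ 0.000263 ft/ft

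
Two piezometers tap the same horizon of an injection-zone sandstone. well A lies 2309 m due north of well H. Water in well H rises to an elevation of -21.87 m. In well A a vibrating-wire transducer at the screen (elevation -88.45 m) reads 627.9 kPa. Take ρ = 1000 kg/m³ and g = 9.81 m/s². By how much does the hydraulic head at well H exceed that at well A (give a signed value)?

Total head at well H: h = -21.87 m (water level in the piezometer is the total head).
Pressure head at well A: ψ = P/(ρg) = 627.9×1000 / (1000 × 9.81) = 64.01 m.
Total head at well A: h = z + ψ = -88.45 + 64.01 = -24.44 m.
Head difference: h(well H) − h(well A) = -21.87 − (-24.44) = 2.57 m.

Δh ≈ 2.57 m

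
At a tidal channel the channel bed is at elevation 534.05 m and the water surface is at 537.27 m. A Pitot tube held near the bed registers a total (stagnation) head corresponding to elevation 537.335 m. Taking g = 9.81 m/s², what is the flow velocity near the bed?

Near the bed, under hydrostatic conditions, the piezometric head (z + ψ) equals the free-surface elevation, 537.27 m.
Velocity head = total − piezometric = 537.335 − 537.27 = 0.065 m.
v = √(2g·h_v) = √(2 × 9.81 × 0.065) = 1.13 m/s.

v ≈ 1.13 m/s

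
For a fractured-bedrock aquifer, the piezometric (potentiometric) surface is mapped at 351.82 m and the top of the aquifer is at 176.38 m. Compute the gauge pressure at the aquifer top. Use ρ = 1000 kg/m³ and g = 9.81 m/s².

Pressure head at the aquifer top: ψ = h − z = 351.82 − 176.38 = 175.44 m.
P = ρgψ = 1000 × 9.81 × 175.44 = 1721066 Pa ≈ 1720 kPa.

P ≈ 1720 kPa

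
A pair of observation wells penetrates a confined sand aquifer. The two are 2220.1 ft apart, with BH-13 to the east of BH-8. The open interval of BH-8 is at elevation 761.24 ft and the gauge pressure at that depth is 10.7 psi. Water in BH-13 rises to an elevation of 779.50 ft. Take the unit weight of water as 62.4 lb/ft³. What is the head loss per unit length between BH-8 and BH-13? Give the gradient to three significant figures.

Pressure head at BH-8: ψ = 144·P/γ = 144 × 10.7 / 62.4 = 24.69 ft.
Total head at BH-8: h = z + ψ = 761.24 + 24.69 = 785.93 ft.
Total head at BH-13: h = 779.50 ft (water level in the piezometer is the total head).
Head difference: h(BH-8) − h(BH-13) = 785.93 − 779.50 = 6.43 ft.
Hydraulic gradient: i = |Δh| / L = 6.43 / 2220.1 = 0.00290.

i ≈ 0.00290 ft/ft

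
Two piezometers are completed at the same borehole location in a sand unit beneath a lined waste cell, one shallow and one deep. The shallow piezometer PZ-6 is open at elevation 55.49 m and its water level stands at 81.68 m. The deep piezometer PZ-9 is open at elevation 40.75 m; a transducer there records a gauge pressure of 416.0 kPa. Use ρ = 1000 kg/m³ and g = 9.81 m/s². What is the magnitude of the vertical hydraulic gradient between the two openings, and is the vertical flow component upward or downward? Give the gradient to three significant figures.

|i_v| ≈ 0.100; vertical flow is upward

Total head at PZ-6: h = 81.68 m (water level in the standpipe).
Pressure head at PZ-9: ψ = P/(ρg) = 416.0×1000 / (1000 × 9.81) = 42.41 m.
Total head at PZ-9: h = z + ψ = 40.75 + 42.41 = 83.16 m.
Δh = h(PZ-6) − h(PZ-9) = 81.68 − 83.16 = -1.48 m.
Vertical separation Δz = 55.49 − 40.75 = 14.74 m.
|i_v| = |Δh| / Δz = 1.48 / 14.74 = 0.100.
Head is higher in the deep piezometer, so vertical flow is upward (discharge condition).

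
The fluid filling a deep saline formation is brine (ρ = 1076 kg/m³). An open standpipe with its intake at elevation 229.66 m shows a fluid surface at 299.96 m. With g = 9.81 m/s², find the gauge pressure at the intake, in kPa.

Pressure head ψ = h − z = 299.96 − 229.66 = 70.30 m.
P = ρgψ = 1076 × 9.81 × 70.30 = 742056 Pa ≈ 742 kPa.

P ≈ 742 kPa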